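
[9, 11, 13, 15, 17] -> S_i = 9 + 2*i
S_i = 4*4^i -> [4, 16, 64, 256, 1024]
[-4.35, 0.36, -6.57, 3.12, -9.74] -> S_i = Random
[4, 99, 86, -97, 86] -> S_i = Random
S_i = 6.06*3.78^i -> [6.06, 22.91, 86.59, 327.3, 1237.2]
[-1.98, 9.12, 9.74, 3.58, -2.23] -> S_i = Random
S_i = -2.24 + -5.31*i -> [-2.24, -7.55, -12.86, -18.17, -23.48]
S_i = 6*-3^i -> [6, -18, 54, -162, 486]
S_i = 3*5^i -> [3, 15, 75, 375, 1875]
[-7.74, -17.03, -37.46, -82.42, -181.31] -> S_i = -7.74*2.20^i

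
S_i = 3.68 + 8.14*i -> [3.68, 11.82, 19.96, 28.1, 36.24]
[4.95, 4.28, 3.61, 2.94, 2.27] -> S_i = 4.95 + -0.67*i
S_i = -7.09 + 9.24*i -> [-7.09, 2.15, 11.39, 20.63, 29.87]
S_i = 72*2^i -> [72, 144, 288, 576, 1152]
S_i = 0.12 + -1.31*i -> [0.12, -1.19, -2.5, -3.81, -5.12]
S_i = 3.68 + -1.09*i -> [3.68, 2.59, 1.5, 0.41, -0.68]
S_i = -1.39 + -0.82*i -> [-1.39, -2.21, -3.03, -3.85, -4.67]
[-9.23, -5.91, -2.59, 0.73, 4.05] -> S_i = -9.23 + 3.32*i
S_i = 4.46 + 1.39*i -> [4.46, 5.85, 7.24, 8.63, 10.02]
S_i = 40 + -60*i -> [40, -20, -80, -140, -200]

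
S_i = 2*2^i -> [2, 4, 8, 16, 32]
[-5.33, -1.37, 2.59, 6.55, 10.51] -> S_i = -5.33 + 3.96*i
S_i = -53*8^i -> [-53, -424, -3392, -27136, -217088]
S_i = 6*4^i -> [6, 24, 96, 384, 1536]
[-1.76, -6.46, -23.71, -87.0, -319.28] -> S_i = -1.76*3.67^i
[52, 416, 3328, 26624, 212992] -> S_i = 52*8^i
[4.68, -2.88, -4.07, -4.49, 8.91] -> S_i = Random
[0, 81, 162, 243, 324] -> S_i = 0 + 81*i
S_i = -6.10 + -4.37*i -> [-6.1, -10.47, -14.84, -19.21, -23.58]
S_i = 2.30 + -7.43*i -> [2.3, -5.13, -12.56, -19.99, -27.42]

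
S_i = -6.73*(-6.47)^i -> [-6.73, 43.54, -281.72, 1822.75, -11793.21]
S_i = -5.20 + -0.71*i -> [-5.2, -5.91, -6.62, -7.33, -8.04]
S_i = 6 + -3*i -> [6, 3, 0, -3, -6]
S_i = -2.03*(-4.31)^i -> [-2.03, 8.75, -37.71, 162.53, -700.5]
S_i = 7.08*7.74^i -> [7.08, 54.8, 424.15, 3282.89, 25409.56]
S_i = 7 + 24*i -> [7, 31, 55, 79, 103]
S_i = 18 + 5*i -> [18, 23, 28, 33, 38]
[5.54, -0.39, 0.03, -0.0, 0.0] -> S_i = 5.54*(-0.07)^i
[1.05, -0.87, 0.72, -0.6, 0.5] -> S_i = 1.05*(-0.83)^i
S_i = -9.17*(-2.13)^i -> [-9.17, 19.53, -41.6, 88.62, -188.75]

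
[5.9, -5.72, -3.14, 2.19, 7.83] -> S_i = Random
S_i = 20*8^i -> [20, 160, 1280, 10240, 81920]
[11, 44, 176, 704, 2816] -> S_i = 11*4^i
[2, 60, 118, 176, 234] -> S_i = 2 + 58*i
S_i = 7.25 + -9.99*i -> [7.25, -2.74, -12.73, -22.72, -32.71]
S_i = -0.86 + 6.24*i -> [-0.86, 5.38, 11.62, 17.86, 24.1]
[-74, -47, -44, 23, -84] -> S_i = Random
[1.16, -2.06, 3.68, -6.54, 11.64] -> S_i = 1.16*(-1.78)^i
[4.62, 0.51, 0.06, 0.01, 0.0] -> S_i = 4.62*0.11^i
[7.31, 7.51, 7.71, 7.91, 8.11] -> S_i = 7.31 + 0.20*i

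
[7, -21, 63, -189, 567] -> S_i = 7*-3^i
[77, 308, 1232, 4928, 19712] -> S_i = 77*4^i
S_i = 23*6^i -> [23, 138, 828, 4968, 29808]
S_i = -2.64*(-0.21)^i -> [-2.64, 0.55, -0.12, 0.02, -0.01]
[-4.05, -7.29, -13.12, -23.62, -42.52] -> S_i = -4.05*1.80^i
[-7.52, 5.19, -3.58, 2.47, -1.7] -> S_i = -7.52*(-0.69)^i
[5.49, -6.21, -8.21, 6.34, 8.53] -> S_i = Random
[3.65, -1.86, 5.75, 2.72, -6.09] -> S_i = Random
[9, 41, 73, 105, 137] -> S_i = 9 + 32*i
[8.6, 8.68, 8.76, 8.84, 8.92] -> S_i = 8.60 + 0.08*i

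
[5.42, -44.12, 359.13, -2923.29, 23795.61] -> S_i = 5.42*(-8.14)^i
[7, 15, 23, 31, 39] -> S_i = 7 + 8*i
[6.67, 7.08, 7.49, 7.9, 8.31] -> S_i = 6.67 + 0.41*i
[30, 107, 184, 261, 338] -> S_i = 30 + 77*i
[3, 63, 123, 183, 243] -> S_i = 3 + 60*i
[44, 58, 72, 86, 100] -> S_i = 44 + 14*i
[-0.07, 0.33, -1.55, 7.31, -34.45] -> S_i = -0.07*(-4.71)^i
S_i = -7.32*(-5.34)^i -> [-7.32, 39.09, -208.73, 1114.64, -5952.18]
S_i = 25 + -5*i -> [25, 20, 15, 10, 5]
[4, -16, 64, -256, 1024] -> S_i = 4*-4^i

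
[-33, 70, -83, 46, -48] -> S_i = Random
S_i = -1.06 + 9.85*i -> [-1.06, 8.79, 18.64, 28.49, 38.34]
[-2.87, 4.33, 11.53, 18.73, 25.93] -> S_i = -2.87 + 7.20*i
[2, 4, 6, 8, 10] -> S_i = 2 + 2*i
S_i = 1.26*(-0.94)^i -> [1.26, -1.18, 1.11, -1.05, 0.98]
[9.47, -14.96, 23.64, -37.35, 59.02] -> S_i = 9.47*(-1.58)^i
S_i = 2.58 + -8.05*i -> [2.58, -5.47, -13.52, -21.57, -29.62]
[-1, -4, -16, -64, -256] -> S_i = -1*4^i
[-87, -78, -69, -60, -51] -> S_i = -87 + 9*i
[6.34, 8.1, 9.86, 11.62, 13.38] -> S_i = 6.34 + 1.76*i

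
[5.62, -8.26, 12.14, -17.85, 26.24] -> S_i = 5.62*(-1.47)^i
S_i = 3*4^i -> [3, 12, 48, 192, 768]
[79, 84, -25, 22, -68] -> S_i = Random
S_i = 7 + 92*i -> [7, 99, 191, 283, 375]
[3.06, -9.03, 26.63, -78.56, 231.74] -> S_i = 3.06*(-2.95)^i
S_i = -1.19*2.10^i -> [-1.19, -2.5, -5.25, -11.02, -23.14]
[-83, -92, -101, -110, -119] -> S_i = -83 + -9*i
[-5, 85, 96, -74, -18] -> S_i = Random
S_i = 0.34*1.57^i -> [0.34, 0.53, 0.84, 1.32, 2.07]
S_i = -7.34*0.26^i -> [-7.34, -1.91, -0.5, -0.13, -0.03]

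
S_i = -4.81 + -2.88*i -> [-4.81, -7.69, -10.57, -13.45, -16.33]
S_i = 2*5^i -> [2, 10, 50, 250, 1250]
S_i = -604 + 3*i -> [-604, -601, -598, -595, -592]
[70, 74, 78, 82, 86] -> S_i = 70 + 4*i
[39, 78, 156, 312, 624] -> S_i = 39*2^i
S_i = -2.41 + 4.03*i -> [-2.41, 1.62, 5.65, 9.68, 13.71]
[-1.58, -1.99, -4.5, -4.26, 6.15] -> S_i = Random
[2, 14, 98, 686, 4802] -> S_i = 2*7^i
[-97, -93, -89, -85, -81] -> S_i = -97 + 4*i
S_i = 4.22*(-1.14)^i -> [4.22, -4.81, 5.48, -6.25, 7.13]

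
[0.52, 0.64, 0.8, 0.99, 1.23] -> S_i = 0.52*1.24^i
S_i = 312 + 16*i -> [312, 328, 344, 360, 376]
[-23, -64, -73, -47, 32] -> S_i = Random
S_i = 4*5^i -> [4, 20, 100, 500, 2500]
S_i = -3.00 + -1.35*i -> [-3.0, -4.35, -5.7, -7.05, -8.4]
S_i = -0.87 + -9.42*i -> [-0.87, -10.29, -19.71, -29.13, -38.55]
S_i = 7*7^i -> [7, 49, 343, 2401, 16807]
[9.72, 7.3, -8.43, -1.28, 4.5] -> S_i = Random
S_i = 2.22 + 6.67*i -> [2.22, 8.89, 15.56, 22.23, 28.9]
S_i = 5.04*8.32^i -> [5.04, 41.93, 348.88, 2902.69, 24150.37]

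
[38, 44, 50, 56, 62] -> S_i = 38 + 6*i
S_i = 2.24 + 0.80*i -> [2.24, 3.04, 3.84, 4.64, 5.44]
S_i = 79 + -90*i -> [79, -11, -101, -191, -281]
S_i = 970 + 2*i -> [970, 972, 974, 976, 978]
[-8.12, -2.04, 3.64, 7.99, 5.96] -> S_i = Random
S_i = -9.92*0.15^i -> [-9.92, -1.49, -0.22, -0.03, -0.01]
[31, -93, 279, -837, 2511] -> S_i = 31*-3^i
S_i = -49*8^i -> [-49, -392, -3136, -25088, -200704]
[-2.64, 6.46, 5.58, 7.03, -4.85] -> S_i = Random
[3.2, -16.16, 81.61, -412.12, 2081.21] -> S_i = 3.20*(-5.05)^i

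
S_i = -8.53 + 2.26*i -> [-8.53, -6.27, -4.01, -1.75, 0.51]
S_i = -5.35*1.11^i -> [-5.35, -5.94, -6.59, -7.32, -8.12]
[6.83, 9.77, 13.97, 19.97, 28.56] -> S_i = 6.83*1.43^i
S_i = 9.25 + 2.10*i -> [9.25, 11.35, 13.45, 15.55, 17.65]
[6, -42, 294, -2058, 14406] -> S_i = 6*-7^i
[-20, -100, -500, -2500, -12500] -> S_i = -20*5^i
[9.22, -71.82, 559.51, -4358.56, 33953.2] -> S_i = 9.22*(-7.79)^i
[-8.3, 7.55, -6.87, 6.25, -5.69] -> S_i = -8.30*(-0.91)^i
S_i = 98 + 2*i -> [98, 100, 102, 104, 106]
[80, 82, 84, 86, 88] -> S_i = 80 + 2*i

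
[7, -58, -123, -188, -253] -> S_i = 7 + -65*i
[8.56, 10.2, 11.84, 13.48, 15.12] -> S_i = 8.56 + 1.64*i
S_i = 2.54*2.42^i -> [2.54, 6.15, 14.88, 36.0, 87.12]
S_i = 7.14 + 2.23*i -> [7.14, 9.37, 11.6, 13.83, 16.06]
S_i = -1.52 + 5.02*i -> [-1.52, 3.5, 8.52, 13.54, 18.56]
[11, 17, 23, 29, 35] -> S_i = 11 + 6*i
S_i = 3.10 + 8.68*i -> [3.1, 11.78, 20.46, 29.14, 37.82]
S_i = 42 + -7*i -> [42, 35, 28, 21, 14]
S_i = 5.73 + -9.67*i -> [5.73, -3.94, -13.61, -23.28, -32.95]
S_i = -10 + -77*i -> [-10, -87, -164, -241, -318]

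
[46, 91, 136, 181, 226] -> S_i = 46 + 45*i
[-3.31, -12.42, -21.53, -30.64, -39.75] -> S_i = -3.31 + -9.11*i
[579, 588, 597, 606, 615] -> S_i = 579 + 9*i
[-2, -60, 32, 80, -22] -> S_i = Random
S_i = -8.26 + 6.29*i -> [-8.26, -1.97, 4.32, 10.61, 16.9]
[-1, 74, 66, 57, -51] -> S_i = Random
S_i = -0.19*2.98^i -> [-0.19, -0.57, -1.69, -5.03, -14.98]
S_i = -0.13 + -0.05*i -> [-0.13, -0.18, -0.23, -0.28, -0.33]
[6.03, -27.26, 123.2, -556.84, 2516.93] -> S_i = 6.03*(-4.52)^i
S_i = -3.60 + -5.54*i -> [-3.6, -9.14, -14.68, -20.22, -25.76]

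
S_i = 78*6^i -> [78, 468, 2808, 16848, 101088]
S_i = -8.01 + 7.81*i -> [-8.01, -0.2, 7.61, 15.42, 23.23]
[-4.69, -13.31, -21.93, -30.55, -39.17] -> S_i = -4.69 + -8.62*i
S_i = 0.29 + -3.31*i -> [0.29, -3.02, -6.33, -9.64, -12.95]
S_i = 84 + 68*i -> [84, 152, 220, 288, 356]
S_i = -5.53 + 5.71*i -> [-5.53, 0.18, 5.89, 11.6, 17.31]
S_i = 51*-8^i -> [51, -408, 3264, -26112, 208896]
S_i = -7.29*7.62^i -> [-7.29, -55.55, -423.29, -3225.47, -24578.05]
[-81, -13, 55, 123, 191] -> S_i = -81 + 68*i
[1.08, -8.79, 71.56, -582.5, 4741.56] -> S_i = 1.08*(-8.14)^i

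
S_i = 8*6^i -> [8, 48, 288, 1728, 10368]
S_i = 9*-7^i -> [9, -63, 441, -3087, 21609]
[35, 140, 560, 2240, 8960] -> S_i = 35*4^i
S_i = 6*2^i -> [6, 12, 24, 48, 96]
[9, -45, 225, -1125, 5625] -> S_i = 9*-5^i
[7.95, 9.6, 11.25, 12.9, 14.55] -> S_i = 7.95 + 1.65*i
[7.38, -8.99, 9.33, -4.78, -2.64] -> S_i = Random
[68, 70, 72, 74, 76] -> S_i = 68 + 2*i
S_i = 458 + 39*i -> [458, 497, 536, 575, 614]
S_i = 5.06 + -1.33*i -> [5.06, 3.73, 2.4, 1.07, -0.26]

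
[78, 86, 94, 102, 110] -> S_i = 78 + 8*i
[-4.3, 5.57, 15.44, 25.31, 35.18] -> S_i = -4.30 + 9.87*i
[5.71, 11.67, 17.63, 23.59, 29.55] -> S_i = 5.71 + 5.96*i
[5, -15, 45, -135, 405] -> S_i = 5*-3^i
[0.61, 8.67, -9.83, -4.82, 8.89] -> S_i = Random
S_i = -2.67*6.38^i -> [-2.67, -17.03, -108.68, -693.38, -4423.78]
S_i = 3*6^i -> [3, 18, 108, 648, 3888]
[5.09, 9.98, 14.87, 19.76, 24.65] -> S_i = 5.09 + 4.89*i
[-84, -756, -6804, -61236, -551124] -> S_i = -84*9^i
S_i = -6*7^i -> [-6, -42, -294, -2058, -14406]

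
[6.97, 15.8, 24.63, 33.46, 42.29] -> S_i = 6.97 + 8.83*i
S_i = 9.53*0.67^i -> [9.53, 6.39, 4.28, 2.87, 1.92]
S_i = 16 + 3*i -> [16, 19, 22, 25, 28]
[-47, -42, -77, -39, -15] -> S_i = Random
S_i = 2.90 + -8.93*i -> [2.9, -6.03, -14.96, -23.89, -32.82]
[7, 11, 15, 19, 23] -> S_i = 7 + 4*i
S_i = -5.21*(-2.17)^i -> [-5.21, 11.31, -24.53, 53.24, -115.53]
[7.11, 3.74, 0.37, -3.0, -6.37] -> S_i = 7.11 + -3.37*i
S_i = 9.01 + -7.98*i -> [9.01, 1.03, -6.95, -14.93, -22.91]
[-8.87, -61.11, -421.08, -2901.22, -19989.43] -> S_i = -8.87*6.89^i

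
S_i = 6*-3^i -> [6, -18, 54, -162, 486]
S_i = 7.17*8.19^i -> [7.17, 58.72, 480.94, 3938.86, 32259.29]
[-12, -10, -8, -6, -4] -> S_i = -12 + 2*i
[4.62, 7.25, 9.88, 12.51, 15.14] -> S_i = 4.62 + 2.63*i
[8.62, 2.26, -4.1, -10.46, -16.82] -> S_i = 8.62 + -6.36*i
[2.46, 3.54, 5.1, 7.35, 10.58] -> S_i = 2.46*1.44^i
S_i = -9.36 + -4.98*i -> [-9.36, -14.34, -19.32, -24.3, -29.28]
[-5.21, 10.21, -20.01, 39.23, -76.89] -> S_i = -5.21*(-1.96)^i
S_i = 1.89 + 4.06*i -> [1.89, 5.95, 10.01, 14.07, 18.13]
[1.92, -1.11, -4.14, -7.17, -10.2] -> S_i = 1.92 + -3.03*i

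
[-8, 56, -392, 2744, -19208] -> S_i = -8*-7^i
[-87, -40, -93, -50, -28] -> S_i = Random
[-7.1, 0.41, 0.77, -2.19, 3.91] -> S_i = Random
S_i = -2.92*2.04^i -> [-2.92, -5.96, -12.15, -24.79, -50.57]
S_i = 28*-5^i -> [28, -140, 700, -3500, 17500]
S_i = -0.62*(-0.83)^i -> [-0.62, 0.51, -0.43, 0.35, -0.29]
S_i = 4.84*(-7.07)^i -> [4.84, -34.22, 241.93, -1710.42, 12092.69]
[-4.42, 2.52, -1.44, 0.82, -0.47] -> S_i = -4.42*(-0.57)^i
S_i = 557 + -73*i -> [557, 484, 411, 338, 265]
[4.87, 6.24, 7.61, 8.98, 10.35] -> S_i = 4.87 + 1.37*i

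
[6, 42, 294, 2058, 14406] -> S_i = 6*7^i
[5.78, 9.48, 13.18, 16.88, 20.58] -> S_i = 5.78 + 3.70*i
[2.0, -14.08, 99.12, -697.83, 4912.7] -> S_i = 2.00*(-7.04)^i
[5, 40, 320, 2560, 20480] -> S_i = 5*8^i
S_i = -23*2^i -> [-23, -46, -92, -184, -368]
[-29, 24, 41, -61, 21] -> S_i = Random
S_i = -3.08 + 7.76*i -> [-3.08, 4.68, 12.44, 20.2, 27.96]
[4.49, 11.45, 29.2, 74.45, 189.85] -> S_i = 4.49*2.55^i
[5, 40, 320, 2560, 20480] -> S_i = 5*8^i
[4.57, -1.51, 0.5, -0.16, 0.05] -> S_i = 4.57*(-0.33)^i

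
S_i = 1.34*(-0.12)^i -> [1.34, -0.16, 0.02, -0.0, 0.0]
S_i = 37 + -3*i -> [37, 34, 31, 28, 25]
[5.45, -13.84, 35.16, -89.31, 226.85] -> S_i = 5.45*(-2.54)^i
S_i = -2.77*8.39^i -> [-2.77, -23.24, -194.99, -1635.93, -13725.48]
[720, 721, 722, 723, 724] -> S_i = 720 + 1*i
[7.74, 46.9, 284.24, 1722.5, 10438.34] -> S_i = 7.74*6.06^i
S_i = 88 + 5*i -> [88, 93, 98, 103, 108]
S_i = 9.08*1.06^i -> [9.08, 9.62, 10.2, 10.81, 11.46]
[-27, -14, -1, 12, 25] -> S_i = -27 + 13*i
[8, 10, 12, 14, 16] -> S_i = 8 + 2*i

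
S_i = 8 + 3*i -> [8, 11, 14, 17, 20]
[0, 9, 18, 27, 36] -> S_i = 0 + 9*i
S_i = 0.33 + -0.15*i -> [0.33, 0.18, 0.03, -0.12, -0.27]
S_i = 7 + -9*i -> [7, -2, -11, -20, -29]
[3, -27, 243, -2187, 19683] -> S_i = 3*-9^i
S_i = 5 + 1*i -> [5, 6, 7, 8, 9]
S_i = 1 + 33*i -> [1, 34, 67, 100, 133]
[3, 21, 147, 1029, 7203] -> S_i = 3*7^i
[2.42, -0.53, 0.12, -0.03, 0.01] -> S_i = 2.42*(-0.22)^i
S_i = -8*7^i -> [-8, -56, -392, -2744, -19208]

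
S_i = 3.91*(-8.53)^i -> [3.91, -33.35, 284.5, -2426.74, 20700.12]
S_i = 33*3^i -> [33, 99, 297, 891, 2673]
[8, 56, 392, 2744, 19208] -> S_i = 8*7^i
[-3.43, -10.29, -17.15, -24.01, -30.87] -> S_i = -3.43 + -6.86*i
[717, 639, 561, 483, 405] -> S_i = 717 + -78*i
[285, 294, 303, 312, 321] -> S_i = 285 + 9*i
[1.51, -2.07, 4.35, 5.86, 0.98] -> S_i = Random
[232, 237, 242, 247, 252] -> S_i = 232 + 5*i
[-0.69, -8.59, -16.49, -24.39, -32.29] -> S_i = -0.69 + -7.90*i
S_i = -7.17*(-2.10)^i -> [-7.17, 15.06, -31.62, 66.4, -139.44]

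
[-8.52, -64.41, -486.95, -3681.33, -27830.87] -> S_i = -8.52*7.56^i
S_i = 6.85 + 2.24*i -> [6.85, 9.09, 11.33, 13.57, 15.81]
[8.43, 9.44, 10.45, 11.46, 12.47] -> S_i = 8.43 + 1.01*i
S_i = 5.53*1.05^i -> [5.53, 5.81, 6.1, 6.4, 6.72]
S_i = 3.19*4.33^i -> [3.19, 13.81, 59.81, 258.97, 1121.35]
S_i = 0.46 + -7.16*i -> [0.46, -6.7, -13.86, -21.02, -28.18]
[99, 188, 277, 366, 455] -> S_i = 99 + 89*i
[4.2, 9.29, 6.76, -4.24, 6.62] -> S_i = Random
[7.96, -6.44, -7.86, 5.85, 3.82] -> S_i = Random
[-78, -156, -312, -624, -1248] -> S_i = -78*2^i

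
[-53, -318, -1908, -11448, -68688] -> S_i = -53*6^i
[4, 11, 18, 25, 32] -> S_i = 4 + 7*i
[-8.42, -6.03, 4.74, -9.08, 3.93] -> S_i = Random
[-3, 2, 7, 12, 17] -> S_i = -3 + 5*i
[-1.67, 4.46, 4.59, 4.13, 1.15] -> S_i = Random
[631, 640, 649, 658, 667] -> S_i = 631 + 9*i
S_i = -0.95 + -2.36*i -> [-0.95, -3.31, -5.67, -8.03, -10.39]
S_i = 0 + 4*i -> [0, 4, 8, 12, 16]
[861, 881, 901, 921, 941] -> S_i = 861 + 20*i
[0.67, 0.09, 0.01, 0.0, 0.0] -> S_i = 0.67*0.13^i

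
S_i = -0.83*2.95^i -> [-0.83, -2.45, -7.22, -21.31, -62.86]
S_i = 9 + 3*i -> [9, 12, 15, 18, 21]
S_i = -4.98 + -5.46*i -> [-4.98, -10.44, -15.9, -21.36, -26.82]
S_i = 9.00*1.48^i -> [9.0, 13.32, 19.71, 29.18, 43.18]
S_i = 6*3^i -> [6, 18, 54, 162, 486]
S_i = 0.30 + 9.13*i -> [0.3, 9.43, 18.56, 27.69, 36.82]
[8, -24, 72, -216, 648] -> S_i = 8*-3^i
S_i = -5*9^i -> [-5, -45, -405, -3645, -32805]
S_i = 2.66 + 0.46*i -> [2.66, 3.12, 3.58, 4.04, 4.5]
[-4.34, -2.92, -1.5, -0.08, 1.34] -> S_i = -4.34 + 1.42*i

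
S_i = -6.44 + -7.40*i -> [-6.44, -13.84, -21.24, -28.64, -36.04]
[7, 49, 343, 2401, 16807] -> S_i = 7*7^i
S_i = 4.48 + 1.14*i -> [4.48, 5.62, 6.76, 7.9, 9.04]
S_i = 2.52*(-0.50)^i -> [2.52, -1.26, 0.63, -0.32, 0.16]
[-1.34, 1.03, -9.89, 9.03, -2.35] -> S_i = Random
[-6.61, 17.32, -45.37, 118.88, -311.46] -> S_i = -6.61*(-2.62)^i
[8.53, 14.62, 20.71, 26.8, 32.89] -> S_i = 8.53 + 6.09*i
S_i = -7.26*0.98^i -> [-7.26, -7.11, -6.97, -6.83, -6.7]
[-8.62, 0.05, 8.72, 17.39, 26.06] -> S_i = -8.62 + 8.67*i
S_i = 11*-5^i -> [11, -55, 275, -1375, 6875]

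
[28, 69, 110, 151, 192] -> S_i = 28 + 41*i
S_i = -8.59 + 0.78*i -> [-8.59, -7.81, -7.03, -6.25, -5.47]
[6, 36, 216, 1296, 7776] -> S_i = 6*6^i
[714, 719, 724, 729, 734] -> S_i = 714 + 5*i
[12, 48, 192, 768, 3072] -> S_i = 12*4^i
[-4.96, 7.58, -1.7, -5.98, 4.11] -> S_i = Random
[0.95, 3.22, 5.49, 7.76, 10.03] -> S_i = 0.95 + 2.27*i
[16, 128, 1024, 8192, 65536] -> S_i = 16*8^i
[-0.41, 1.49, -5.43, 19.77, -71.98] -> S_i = -0.41*(-3.64)^i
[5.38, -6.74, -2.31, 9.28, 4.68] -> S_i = Random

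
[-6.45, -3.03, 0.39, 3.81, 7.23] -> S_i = -6.45 + 3.42*i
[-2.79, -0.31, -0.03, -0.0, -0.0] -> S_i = -2.79*0.11^i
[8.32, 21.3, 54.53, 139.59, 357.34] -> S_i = 8.32*2.56^i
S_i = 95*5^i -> [95, 475, 2375, 11875, 59375]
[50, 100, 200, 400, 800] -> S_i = 50*2^i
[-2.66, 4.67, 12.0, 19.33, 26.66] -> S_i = -2.66 + 7.33*i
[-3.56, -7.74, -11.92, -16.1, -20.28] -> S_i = -3.56 + -4.18*i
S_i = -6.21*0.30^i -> [-6.21, -1.86, -0.56, -0.17, -0.05]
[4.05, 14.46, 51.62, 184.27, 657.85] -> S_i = 4.05*3.57^i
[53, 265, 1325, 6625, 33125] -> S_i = 53*5^i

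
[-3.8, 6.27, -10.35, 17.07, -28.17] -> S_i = -3.80*(-1.65)^i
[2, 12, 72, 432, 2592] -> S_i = 2*6^i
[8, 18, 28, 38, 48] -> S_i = 8 + 10*i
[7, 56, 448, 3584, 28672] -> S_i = 7*8^i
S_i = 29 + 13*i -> [29, 42, 55, 68, 81]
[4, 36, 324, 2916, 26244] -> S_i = 4*9^i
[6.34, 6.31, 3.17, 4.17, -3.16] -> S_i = Random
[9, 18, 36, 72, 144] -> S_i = 9*2^i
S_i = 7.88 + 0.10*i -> [7.88, 7.98, 8.08, 8.18, 8.28]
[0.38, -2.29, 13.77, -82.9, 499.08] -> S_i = 0.38*(-6.02)^i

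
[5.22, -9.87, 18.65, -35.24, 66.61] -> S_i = 5.22*(-1.89)^i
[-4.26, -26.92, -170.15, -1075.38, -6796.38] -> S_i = -4.26*6.32^i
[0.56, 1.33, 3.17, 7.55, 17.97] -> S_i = 0.56*2.38^i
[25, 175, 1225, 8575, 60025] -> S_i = 25*7^i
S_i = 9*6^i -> [9, 54, 324, 1944, 11664]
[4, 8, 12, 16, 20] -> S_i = 4 + 4*i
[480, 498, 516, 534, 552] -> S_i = 480 + 18*i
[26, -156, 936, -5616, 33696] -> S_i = 26*-6^i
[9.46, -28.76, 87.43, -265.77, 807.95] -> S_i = 9.46*(-3.04)^i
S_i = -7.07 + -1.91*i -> [-7.07, -8.98, -10.89, -12.8, -14.71]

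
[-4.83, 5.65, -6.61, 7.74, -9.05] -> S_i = -4.83*(-1.17)^i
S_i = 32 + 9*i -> [32, 41, 50, 59, 68]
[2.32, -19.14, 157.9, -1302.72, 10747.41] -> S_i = 2.32*(-8.25)^i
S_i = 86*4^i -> [86, 344, 1376, 5504, 22016]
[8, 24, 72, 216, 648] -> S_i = 8*3^i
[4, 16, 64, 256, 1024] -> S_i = 4*4^i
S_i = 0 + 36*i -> [0, 36, 72, 108, 144]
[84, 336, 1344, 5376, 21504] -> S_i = 84*4^i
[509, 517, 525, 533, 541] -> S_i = 509 + 8*i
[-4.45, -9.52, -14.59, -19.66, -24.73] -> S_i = -4.45 + -5.07*i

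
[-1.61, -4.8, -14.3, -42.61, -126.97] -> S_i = -1.61*2.98^i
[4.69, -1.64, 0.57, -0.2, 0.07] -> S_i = 4.69*(-0.35)^i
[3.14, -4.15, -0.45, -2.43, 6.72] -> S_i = Random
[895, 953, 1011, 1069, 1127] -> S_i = 895 + 58*i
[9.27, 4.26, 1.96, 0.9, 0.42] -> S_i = 9.27*0.46^i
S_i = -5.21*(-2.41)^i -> [-5.21, 12.56, -30.26, 72.93, -175.75]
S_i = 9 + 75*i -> [9, 84, 159, 234, 309]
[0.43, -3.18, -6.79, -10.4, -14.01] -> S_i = 0.43 + -3.61*i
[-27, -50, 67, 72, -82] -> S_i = Random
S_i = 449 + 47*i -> [449, 496, 543, 590, 637]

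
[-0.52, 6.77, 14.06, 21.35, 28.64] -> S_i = -0.52 + 7.29*i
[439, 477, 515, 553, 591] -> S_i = 439 + 38*i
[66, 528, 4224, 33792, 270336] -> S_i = 66*8^i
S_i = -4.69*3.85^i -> [-4.69, -18.06, -69.52, -267.64, -1030.42]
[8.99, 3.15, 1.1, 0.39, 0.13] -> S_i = 8.99*0.35^i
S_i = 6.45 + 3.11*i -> [6.45, 9.56, 12.67, 15.78, 18.89]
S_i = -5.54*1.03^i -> [-5.54, -5.71, -5.88, -6.05, -6.24]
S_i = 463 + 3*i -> [463, 466, 469, 472, 475]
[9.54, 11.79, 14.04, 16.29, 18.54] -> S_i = 9.54 + 2.25*i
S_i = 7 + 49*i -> [7, 56, 105, 154, 203]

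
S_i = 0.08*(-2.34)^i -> [0.08, -0.19, 0.44, -1.03, 2.4]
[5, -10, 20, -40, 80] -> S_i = 5*-2^i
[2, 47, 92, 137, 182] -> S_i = 2 + 45*i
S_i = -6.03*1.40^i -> [-6.03, -8.44, -11.82, -16.55, -23.16]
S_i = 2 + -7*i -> [2, -5, -12, -19, -26]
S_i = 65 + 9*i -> [65, 74, 83, 92, 101]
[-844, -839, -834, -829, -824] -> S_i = -844 + 5*i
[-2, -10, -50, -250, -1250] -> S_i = -2*5^i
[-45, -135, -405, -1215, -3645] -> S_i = -45*3^i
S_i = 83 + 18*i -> [83, 101, 119, 137, 155]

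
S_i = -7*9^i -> [-7, -63, -567, -5103, -45927]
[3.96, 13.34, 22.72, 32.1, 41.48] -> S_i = 3.96 + 9.38*i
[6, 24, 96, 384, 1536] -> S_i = 6*4^i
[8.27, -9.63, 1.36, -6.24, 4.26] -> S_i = Random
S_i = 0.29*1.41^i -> [0.29, 0.41, 0.58, 0.81, 1.15]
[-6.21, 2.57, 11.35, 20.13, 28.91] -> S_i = -6.21 + 8.78*i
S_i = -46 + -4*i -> [-46, -50, -54, -58, -62]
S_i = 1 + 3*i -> [1, 4, 7, 10, 13]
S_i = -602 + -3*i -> [-602, -605, -608, -611, -614]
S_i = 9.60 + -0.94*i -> [9.6, 8.66, 7.72, 6.78, 5.84]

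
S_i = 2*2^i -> [2, 4, 8, 16, 32]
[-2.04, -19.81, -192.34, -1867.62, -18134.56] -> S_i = -2.04*9.71^i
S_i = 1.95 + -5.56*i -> [1.95, -3.61, -9.17, -14.73, -20.29]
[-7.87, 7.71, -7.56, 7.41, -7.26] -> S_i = -7.87*(-0.98)^i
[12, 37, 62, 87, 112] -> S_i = 12 + 25*i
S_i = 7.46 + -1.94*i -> [7.46, 5.52, 3.58, 1.64, -0.3]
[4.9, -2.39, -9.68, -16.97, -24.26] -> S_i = 4.90 + -7.29*i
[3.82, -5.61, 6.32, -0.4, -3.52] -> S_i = Random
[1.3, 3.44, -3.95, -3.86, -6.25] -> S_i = Random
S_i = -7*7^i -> [-7, -49, -343, -2401, -16807]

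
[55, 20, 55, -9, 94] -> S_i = Random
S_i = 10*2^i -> [10, 20, 40, 80, 160]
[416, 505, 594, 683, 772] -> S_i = 416 + 89*i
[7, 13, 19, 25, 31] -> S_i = 7 + 6*i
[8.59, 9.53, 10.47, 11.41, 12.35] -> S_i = 8.59 + 0.94*i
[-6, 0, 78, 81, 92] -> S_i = Random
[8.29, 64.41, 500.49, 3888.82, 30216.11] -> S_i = 8.29*7.77^i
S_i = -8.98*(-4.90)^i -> [-8.98, 44.0, -215.61, 1056.49, -5176.79]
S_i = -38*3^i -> [-38, -114, -342, -1026, -3078]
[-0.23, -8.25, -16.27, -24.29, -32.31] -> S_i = -0.23 + -8.02*i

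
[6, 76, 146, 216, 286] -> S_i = 6 + 70*i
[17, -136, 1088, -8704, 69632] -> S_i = 17*-8^i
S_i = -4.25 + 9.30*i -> [-4.25, 5.05, 14.35, 23.65, 32.95]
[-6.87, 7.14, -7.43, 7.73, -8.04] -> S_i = -6.87*(-1.04)^i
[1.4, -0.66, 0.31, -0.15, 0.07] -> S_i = 1.40*(-0.47)^i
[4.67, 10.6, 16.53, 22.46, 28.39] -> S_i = 4.67 + 5.93*i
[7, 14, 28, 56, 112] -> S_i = 7*2^i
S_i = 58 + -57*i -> [58, 1, -56, -113, -170]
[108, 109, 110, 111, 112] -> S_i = 108 + 1*i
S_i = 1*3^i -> [1, 3, 9, 27, 81]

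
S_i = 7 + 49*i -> [7, 56, 105, 154, 203]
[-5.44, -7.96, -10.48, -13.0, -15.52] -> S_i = -5.44 + -2.52*i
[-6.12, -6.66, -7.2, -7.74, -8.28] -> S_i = -6.12 + -0.54*i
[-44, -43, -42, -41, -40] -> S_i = -44 + 1*i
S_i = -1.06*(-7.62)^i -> [-1.06, 8.08, -61.55, 469.0, -3573.76]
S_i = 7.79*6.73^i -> [7.79, 52.43, 352.83, 2374.56, 15980.77]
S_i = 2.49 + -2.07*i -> [2.49, 0.42, -1.65, -3.72, -5.79]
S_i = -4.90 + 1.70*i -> [-4.9, -3.2, -1.5, 0.2, 1.9]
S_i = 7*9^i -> [7, 63, 567, 5103, 45927]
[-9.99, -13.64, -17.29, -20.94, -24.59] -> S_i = -9.99 + -3.65*i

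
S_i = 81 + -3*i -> [81, 78, 75, 72, 69]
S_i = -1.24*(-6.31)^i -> [-1.24, 7.82, -49.37, 311.54, -1965.8]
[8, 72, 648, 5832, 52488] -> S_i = 8*9^i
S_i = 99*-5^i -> [99, -495, 2475, -12375, 61875]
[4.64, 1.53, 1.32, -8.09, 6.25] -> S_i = Random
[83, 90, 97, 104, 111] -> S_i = 83 + 7*i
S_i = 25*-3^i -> [25, -75, 225, -675, 2025]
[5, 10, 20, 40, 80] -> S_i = 5*2^i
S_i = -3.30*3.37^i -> [-3.3, -11.12, -37.48, -126.3, -425.63]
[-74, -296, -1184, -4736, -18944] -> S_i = -74*4^i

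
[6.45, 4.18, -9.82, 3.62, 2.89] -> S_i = Random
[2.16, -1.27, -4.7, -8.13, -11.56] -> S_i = 2.16 + -3.43*i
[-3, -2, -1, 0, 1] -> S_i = -3 + 1*i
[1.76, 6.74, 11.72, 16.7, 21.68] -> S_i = 1.76 + 4.98*i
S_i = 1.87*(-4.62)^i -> [1.87, -8.64, 39.91, -184.4, 851.94]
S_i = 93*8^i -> [93, 744, 5952, 47616, 380928]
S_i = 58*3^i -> [58, 174, 522, 1566, 4698]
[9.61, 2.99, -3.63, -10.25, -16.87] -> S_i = 9.61 + -6.62*i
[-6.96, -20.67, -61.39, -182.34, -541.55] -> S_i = -6.96*2.97^i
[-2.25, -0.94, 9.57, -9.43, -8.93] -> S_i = Random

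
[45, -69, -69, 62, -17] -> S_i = Random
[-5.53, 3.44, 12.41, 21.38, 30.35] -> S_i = -5.53 + 8.97*i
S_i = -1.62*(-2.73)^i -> [-1.62, 4.42, -12.07, 32.96, -89.98]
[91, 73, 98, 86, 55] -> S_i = Random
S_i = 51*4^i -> [51, 204, 816, 3264, 13056]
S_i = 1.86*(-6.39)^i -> [1.86, -11.89, 75.95, -485.31, 3101.1]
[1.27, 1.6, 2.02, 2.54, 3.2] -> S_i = 1.27*1.26^i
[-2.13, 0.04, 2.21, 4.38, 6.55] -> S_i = -2.13 + 2.17*i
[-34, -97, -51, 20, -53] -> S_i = Random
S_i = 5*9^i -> [5, 45, 405, 3645, 32805]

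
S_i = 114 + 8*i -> [114, 122, 130, 138, 146]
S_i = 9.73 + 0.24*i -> [9.73, 9.97, 10.21, 10.45, 10.69]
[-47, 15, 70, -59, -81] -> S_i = Random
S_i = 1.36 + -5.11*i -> [1.36, -3.75, -8.86, -13.97, -19.08]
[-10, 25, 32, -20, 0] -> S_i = Random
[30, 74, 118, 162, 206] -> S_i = 30 + 44*i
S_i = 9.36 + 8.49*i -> [9.36, 17.85, 26.34, 34.83, 43.32]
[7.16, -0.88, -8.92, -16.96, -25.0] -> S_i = 7.16 + -8.04*i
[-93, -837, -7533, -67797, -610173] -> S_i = -93*9^i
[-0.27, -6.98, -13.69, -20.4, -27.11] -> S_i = -0.27 + -6.71*i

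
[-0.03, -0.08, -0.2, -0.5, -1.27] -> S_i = -0.03*2.55^i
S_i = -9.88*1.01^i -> [-9.88, -9.98, -10.08, -10.18, -10.28]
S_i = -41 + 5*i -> [-41, -36, -31, -26, -21]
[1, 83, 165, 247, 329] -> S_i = 1 + 82*i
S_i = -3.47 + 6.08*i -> [-3.47, 2.61, 8.69, 14.77, 20.85]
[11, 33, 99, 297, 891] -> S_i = 11*3^i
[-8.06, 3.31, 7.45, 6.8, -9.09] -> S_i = Random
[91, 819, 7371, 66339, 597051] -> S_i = 91*9^i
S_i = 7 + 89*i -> [7, 96, 185, 274, 363]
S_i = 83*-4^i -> [83, -332, 1328, -5312, 21248]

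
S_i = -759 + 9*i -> [-759, -750, -741, -732, -723]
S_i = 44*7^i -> [44, 308, 2156, 15092, 105644]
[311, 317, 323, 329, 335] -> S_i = 311 + 6*i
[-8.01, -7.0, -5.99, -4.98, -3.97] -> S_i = -8.01 + 1.01*i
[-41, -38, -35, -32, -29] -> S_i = -41 + 3*i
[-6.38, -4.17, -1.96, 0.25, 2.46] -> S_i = -6.38 + 2.21*i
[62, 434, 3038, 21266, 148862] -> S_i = 62*7^i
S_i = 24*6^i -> [24, 144, 864, 5184, 31104]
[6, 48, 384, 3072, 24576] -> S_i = 6*8^i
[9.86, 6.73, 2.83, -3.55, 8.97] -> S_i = Random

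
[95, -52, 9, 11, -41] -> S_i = Random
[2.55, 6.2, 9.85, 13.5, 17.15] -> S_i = 2.55 + 3.65*i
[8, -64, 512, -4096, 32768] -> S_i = 8*-8^i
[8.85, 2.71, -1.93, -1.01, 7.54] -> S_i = Random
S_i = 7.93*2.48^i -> [7.93, 19.67, 48.77, 120.96, 299.97]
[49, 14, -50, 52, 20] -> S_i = Random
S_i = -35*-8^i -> [-35, 280, -2240, 17920, -143360]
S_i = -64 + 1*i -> [-64, -63, -62, -61, -60]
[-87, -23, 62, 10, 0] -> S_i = Random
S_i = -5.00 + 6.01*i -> [-5.0, 1.01, 7.02, 13.03, 19.04]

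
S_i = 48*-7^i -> [48, -336, 2352, -16464, 115248]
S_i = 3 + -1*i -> [3, 2, 1, 0, -1]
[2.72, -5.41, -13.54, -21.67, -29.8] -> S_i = 2.72 + -8.13*i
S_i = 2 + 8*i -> [2, 10, 18, 26, 34]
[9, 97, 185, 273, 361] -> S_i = 9 + 88*i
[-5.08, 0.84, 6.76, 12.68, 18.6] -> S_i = -5.08 + 5.92*i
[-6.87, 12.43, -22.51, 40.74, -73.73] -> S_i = -6.87*(-1.81)^i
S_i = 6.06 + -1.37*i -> [6.06, 4.69, 3.32, 1.95, 0.58]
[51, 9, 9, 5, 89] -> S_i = Random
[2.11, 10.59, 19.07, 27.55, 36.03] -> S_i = 2.11 + 8.48*i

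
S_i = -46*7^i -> [-46, -322, -2254, -15778, -110446]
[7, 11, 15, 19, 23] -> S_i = 7 + 4*i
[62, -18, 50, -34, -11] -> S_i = Random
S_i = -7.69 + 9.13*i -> [-7.69, 1.44, 10.57, 19.7, 28.83]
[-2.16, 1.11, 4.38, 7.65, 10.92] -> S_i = -2.16 + 3.27*i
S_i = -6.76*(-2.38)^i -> [-6.76, 16.09, -38.29, 91.13, -216.9]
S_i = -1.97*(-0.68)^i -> [-1.97, 1.34, -0.91, 0.62, -0.42]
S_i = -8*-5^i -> [-8, 40, -200, 1000, -5000]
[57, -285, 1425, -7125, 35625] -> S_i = 57*-5^i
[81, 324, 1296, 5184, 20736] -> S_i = 81*4^i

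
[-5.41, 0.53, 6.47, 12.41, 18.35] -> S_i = -5.41 + 5.94*i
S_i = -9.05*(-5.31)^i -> [-9.05, 48.06, -255.17, 1354.98, -7194.93]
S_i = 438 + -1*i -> [438, 437, 436, 435, 434]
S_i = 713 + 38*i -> [713, 751, 789, 827, 865]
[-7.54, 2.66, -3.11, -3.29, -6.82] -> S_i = Random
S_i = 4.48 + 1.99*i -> [4.48, 6.47, 8.46, 10.45, 12.44]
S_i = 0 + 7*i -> [0, 7, 14, 21, 28]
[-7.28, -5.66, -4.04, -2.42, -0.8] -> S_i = -7.28 + 1.62*i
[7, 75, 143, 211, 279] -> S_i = 7 + 68*i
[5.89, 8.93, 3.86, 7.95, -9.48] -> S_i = Random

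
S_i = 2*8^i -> [2, 16, 128, 1024, 8192]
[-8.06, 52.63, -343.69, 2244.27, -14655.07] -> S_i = -8.06*(-6.53)^i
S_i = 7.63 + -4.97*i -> [7.63, 2.66, -2.31, -7.28, -12.25]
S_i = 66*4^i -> [66, 264, 1056, 4224, 16896]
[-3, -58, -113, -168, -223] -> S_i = -3 + -55*i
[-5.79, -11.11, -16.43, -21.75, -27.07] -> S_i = -5.79 + -5.32*i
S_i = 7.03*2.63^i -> [7.03, 18.49, 48.63, 127.89, 336.34]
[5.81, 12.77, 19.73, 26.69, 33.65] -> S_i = 5.81 + 6.96*i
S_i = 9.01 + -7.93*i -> [9.01, 1.08, -6.85, -14.78, -22.71]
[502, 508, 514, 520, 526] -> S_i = 502 + 6*i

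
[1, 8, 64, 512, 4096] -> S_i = 1*8^i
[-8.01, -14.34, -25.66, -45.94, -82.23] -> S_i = -8.01*1.79^i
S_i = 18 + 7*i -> [18, 25, 32, 39, 46]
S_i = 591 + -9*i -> [591, 582, 573, 564, 555]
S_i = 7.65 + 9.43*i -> [7.65, 17.08, 26.51, 35.94, 45.37]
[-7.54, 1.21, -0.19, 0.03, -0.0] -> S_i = -7.54*(-0.16)^i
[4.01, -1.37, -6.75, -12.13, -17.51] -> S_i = 4.01 + -5.38*i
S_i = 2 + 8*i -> [2, 10, 18, 26, 34]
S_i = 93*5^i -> [93, 465, 2325, 11625, 58125]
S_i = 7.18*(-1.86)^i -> [7.18, -13.35, 24.84, -46.2, 85.94]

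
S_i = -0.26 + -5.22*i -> [-0.26, -5.48, -10.7, -15.92, -21.14]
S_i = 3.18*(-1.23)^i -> [3.18, -3.91, 4.81, -5.92, 7.28]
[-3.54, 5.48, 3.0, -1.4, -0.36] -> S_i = Random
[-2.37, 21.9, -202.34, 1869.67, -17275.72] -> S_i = -2.37*(-9.24)^i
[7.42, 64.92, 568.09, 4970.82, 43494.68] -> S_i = 7.42*8.75^i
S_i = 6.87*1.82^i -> [6.87, 12.5, 22.76, 41.42, 75.38]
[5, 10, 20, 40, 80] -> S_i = 5*2^i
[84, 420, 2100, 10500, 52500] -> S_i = 84*5^i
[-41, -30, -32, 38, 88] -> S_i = Random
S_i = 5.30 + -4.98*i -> [5.3, 0.32, -4.66, -9.64, -14.62]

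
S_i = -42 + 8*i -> [-42, -34, -26, -18, -10]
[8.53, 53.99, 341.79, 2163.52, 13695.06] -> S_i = 8.53*6.33^i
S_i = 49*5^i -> [49, 245, 1225, 6125, 30625]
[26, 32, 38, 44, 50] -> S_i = 26 + 6*i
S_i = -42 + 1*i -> [-42, -41, -40, -39, -38]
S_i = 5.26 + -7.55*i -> [5.26, -2.29, -9.84, -17.39, -24.94]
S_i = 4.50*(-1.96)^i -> [4.5, -8.82, 17.29, -33.88, 66.41]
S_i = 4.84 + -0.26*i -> [4.84, 4.58, 4.32, 4.06, 3.8]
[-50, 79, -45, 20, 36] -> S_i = Random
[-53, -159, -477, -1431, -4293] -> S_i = -53*3^i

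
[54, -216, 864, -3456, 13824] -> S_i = 54*-4^i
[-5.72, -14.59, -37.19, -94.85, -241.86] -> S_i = -5.72*2.55^i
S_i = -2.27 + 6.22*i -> [-2.27, 3.95, 10.17, 16.39, 22.61]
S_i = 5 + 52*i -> [5, 57, 109, 161, 213]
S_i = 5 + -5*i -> [5, 0, -5, -10, -15]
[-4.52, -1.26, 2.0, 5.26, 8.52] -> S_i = -4.52 + 3.26*i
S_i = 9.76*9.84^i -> [9.76, 96.04, 945.02, 9298.98, 91501.92]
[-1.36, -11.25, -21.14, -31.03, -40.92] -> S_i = -1.36 + -9.89*i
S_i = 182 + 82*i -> [182, 264, 346, 428, 510]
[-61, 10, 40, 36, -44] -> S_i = Random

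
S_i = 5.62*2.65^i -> [5.62, 14.89, 39.47, 104.59, 277.15]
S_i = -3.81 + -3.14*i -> [-3.81, -6.95, -10.09, -13.23, -16.37]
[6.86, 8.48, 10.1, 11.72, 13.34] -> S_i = 6.86 + 1.62*i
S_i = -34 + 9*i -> [-34, -25, -16, -7, 2]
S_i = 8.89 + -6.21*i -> [8.89, 2.68, -3.53, -9.74, -15.95]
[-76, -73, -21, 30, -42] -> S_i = Random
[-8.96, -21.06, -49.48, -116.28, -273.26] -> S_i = -8.96*2.35^i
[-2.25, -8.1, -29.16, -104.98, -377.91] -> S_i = -2.25*3.60^i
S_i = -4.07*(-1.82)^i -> [-4.07, 7.41, -13.48, 24.54, -44.66]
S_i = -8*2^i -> [-8, -16, -32, -64, -128]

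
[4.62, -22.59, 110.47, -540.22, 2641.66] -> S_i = 4.62*(-4.89)^i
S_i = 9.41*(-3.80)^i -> [9.41, -35.76, 135.88, -516.35, 1962.11]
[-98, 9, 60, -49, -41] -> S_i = Random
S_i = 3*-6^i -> [3, -18, 108, -648, 3888]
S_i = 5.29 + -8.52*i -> [5.29, -3.23, -11.75, -20.27, -28.79]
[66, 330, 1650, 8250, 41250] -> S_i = 66*5^i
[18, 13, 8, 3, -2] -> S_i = 18 + -5*i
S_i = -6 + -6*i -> [-6, -12, -18, -24, -30]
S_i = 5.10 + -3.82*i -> [5.1, 1.28, -2.54, -6.36, -10.18]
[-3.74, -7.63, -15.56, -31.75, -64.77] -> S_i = -3.74*2.04^i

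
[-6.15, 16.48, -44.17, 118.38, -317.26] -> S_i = -6.15*(-2.68)^i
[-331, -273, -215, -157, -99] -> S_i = -331 + 58*i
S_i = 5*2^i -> [5, 10, 20, 40, 80]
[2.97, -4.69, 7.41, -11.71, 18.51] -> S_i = 2.97*(-1.58)^i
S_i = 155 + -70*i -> [155, 85, 15, -55, -125]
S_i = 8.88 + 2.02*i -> [8.88, 10.9, 12.92, 14.94, 16.96]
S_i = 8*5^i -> [8, 40, 200, 1000, 5000]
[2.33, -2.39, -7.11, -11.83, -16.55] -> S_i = 2.33 + -4.72*i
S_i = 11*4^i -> [11, 44, 176, 704, 2816]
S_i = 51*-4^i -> [51, -204, 816, -3264, 13056]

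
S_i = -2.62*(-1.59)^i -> [-2.62, 4.17, -6.62, 10.53, -16.75]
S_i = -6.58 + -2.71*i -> [-6.58, -9.29, -12.0, -14.71, -17.42]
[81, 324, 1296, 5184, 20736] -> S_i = 81*4^i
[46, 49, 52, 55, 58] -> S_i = 46 + 3*i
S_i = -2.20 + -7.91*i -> [-2.2, -10.11, -18.02, -25.93, -33.84]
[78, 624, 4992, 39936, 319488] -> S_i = 78*8^i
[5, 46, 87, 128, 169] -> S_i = 5 + 41*i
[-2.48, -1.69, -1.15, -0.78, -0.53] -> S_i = -2.48*0.68^i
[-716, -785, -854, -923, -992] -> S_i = -716 + -69*i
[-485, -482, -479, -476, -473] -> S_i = -485 + 3*i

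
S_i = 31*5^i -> [31, 155, 775, 3875, 19375]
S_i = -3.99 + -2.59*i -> [-3.99, -6.58, -9.17, -11.76, -14.35]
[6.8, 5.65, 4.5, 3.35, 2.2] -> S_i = 6.80 + -1.15*i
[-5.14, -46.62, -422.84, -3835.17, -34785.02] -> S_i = -5.14*9.07^i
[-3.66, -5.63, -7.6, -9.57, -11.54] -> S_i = -3.66 + -1.97*i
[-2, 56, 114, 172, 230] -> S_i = -2 + 58*i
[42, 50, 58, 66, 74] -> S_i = 42 + 8*i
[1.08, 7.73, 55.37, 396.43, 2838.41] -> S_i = 1.08*7.16^i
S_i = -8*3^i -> [-8, -24, -72, -216, -648]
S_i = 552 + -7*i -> [552, 545, 538, 531, 524]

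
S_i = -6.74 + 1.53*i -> [-6.74, -5.21, -3.68, -2.15, -0.62]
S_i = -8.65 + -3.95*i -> [-8.65, -12.6, -16.55, -20.5, -24.45]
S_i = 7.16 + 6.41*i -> [7.16, 13.57, 19.98, 26.39, 32.8]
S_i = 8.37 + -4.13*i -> [8.37, 4.24, 0.11, -4.02, -8.15]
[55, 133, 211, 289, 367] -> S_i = 55 + 78*i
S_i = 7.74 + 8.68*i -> [7.74, 16.42, 25.1, 33.78, 42.46]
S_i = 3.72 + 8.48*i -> [3.72, 12.2, 20.68, 29.16, 37.64]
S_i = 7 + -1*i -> [7, 6, 5, 4, 3]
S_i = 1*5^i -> [1, 5, 25, 125, 625]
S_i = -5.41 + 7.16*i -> [-5.41, 1.75, 8.91, 16.07, 23.23]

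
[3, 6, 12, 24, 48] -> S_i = 3*2^i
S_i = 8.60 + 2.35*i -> [8.6, 10.95, 13.3, 15.65, 18.0]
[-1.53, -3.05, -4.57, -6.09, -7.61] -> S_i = -1.53 + -1.52*i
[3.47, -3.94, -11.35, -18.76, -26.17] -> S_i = 3.47 + -7.41*i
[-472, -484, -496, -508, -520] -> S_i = -472 + -12*i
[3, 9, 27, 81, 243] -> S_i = 3*3^i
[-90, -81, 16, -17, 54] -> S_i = Random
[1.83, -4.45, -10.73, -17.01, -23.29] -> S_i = 1.83 + -6.28*i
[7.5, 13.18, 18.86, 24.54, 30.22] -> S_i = 7.50 + 5.68*i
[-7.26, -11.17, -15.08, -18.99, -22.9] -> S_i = -7.26 + -3.91*i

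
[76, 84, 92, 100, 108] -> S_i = 76 + 8*i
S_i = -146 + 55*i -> [-146, -91, -36, 19, 74]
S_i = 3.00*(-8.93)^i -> [3.0, -26.79, 239.23, -2136.37, 19077.75]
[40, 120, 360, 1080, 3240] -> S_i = 40*3^i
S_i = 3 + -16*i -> [3, -13, -29, -45, -61]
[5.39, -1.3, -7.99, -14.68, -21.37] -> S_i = 5.39 + -6.69*i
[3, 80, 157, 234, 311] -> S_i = 3 + 77*i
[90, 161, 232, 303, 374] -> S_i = 90 + 71*i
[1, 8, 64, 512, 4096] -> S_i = 1*8^i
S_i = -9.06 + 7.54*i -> [-9.06, -1.52, 6.02, 13.56, 21.1]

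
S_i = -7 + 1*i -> [-7, -6, -5, -4, -3]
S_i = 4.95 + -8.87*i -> [4.95, -3.92, -12.79, -21.66, -30.53]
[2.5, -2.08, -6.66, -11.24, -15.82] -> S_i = 2.50 + -4.58*i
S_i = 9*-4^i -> [9, -36, 144, -576, 2304]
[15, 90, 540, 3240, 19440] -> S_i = 15*6^i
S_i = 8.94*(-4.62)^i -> [8.94, -41.3, 190.82, -881.58, 4072.92]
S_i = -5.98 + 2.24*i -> [-5.98, -3.74, -1.5, 0.74, 2.98]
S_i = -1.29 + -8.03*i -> [-1.29, -9.32, -17.35, -25.38, -33.41]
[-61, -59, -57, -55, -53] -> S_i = -61 + 2*i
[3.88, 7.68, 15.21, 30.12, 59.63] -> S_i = 3.88*1.98^i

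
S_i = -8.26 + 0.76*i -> [-8.26, -7.5, -6.74, -5.98, -5.22]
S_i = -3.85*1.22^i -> [-3.85, -4.7, -5.73, -6.99, -8.53]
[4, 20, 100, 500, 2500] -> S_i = 4*5^i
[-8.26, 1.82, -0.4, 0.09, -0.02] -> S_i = -8.26*(-0.22)^i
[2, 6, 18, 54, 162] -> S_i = 2*3^i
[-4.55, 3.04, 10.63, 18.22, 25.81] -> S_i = -4.55 + 7.59*i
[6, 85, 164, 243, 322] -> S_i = 6 + 79*i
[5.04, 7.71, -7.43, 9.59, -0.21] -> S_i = Random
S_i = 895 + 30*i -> [895, 925, 955, 985, 1015]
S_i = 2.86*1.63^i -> [2.86, 4.66, 7.6, 12.39, 20.19]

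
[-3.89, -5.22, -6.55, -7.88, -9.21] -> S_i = -3.89 + -1.33*i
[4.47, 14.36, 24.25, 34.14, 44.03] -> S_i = 4.47 + 9.89*i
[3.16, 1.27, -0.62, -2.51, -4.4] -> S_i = 3.16 + -1.89*i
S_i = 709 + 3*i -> [709, 712, 715, 718, 721]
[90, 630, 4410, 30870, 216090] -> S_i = 90*7^i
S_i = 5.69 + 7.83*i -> [5.69, 13.52, 21.35, 29.18, 37.01]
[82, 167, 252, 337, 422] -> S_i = 82 + 85*i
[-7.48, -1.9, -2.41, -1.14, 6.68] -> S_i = Random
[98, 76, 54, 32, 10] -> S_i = 98 + -22*i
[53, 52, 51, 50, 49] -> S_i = 53 + -1*i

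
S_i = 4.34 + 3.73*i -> [4.34, 8.07, 11.8, 15.53, 19.26]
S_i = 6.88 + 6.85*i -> [6.88, 13.73, 20.58, 27.43, 34.28]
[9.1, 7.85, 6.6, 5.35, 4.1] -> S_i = 9.10 + -1.25*i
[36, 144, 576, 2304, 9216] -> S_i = 36*4^i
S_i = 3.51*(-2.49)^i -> [3.51, -8.74, 21.76, -54.19, 134.93]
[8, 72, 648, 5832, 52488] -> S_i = 8*9^i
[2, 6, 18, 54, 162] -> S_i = 2*3^i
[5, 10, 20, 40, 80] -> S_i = 5*2^i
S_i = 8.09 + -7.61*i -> [8.09, 0.48, -7.13, -14.74, -22.35]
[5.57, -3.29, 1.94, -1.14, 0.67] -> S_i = 5.57*(-0.59)^i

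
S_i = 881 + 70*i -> [881, 951, 1021, 1091, 1161]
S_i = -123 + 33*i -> [-123, -90, -57, -24, 9]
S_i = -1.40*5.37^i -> [-1.4, -7.52, -40.37, -216.8, -1164.19]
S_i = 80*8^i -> [80, 640, 5120, 40960, 327680]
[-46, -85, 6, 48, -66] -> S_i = Random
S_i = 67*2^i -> [67, 134, 268, 536, 1072]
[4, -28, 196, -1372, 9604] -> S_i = 4*-7^i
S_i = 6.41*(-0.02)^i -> [6.41, -0.13, 0.0, -0.0, 0.0]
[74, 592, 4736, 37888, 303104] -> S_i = 74*8^i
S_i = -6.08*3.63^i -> [-6.08, -22.07, -80.12, -290.82, -1055.67]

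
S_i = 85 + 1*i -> [85, 86, 87, 88, 89]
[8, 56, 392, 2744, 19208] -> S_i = 8*7^i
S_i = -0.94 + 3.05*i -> [-0.94, 2.11, 5.16, 8.21, 11.26]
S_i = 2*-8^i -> [2, -16, 128, -1024, 8192]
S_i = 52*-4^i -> [52, -208, 832, -3328, 13312]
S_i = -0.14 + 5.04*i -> [-0.14, 4.9, 9.94, 14.98, 20.02]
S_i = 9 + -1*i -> [9, 8, 7, 6, 5]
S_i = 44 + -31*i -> [44, 13, -18, -49, -80]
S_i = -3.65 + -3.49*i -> [-3.65, -7.14, -10.63, -14.12, -17.61]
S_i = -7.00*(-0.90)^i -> [-7.0, 6.3, -5.67, 5.1, -4.59]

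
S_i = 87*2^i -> [87, 174, 348, 696, 1392]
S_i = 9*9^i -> [9, 81, 729, 6561, 59049]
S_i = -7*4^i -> [-7, -28, -112, -448, -1792]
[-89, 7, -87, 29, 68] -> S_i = Random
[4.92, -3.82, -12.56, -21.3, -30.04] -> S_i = 4.92 + -8.74*i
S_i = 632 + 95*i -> [632, 727, 822, 917, 1012]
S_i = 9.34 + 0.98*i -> [9.34, 10.32, 11.3, 12.28, 13.26]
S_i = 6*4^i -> [6, 24, 96, 384, 1536]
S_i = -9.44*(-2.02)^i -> [-9.44, 19.07, -38.52, 77.81, -157.17]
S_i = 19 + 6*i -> [19, 25, 31, 37, 43]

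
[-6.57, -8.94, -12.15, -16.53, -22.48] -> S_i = -6.57*1.36^i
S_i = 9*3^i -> [9, 27, 81, 243, 729]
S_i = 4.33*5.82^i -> [4.33, 25.2, 146.67, 853.6, 4967.98]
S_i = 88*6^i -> [88, 528, 3168, 19008, 114048]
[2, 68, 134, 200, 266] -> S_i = 2 + 66*i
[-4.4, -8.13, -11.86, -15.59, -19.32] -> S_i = -4.40 + -3.73*i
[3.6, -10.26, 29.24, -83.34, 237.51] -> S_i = 3.60*(-2.85)^i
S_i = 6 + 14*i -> [6, 20, 34, 48, 62]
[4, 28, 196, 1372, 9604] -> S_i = 4*7^i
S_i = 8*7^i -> [8, 56, 392, 2744, 19208]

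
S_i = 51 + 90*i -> [51, 141, 231, 321, 411]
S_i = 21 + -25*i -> [21, -4, -29, -54, -79]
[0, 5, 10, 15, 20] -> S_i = 0 + 5*i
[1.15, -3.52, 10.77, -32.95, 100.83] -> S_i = 1.15*(-3.06)^i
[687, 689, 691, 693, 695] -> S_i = 687 + 2*i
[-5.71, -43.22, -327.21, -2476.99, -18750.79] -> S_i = -5.71*7.57^i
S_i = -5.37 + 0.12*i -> [-5.37, -5.25, -5.13, -5.01, -4.89]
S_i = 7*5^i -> [7, 35, 175, 875, 4375]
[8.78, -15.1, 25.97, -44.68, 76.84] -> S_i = 8.78*(-1.72)^i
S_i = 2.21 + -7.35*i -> [2.21, -5.14, -12.49, -19.84, -27.19]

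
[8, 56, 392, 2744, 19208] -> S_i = 8*7^i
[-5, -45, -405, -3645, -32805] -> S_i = -5*9^i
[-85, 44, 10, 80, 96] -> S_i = Random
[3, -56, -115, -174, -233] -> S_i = 3 + -59*i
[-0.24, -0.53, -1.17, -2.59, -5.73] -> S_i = -0.24*2.21^i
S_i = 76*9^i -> [76, 684, 6156, 55404, 498636]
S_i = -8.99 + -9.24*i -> [-8.99, -18.23, -27.47, -36.71, -45.95]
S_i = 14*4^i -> [14, 56, 224, 896, 3584]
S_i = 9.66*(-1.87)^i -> [9.66, -18.06, 33.78, -63.17, 118.13]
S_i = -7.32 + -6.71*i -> [-7.32, -14.03, -20.74, -27.45, -34.16]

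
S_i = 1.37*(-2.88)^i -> [1.37, -3.95, 11.36, -32.73, 94.25]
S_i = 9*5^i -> [9, 45, 225, 1125, 5625]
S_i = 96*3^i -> [96, 288, 864, 2592, 7776]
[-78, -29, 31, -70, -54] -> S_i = Random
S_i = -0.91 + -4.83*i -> [-0.91, -5.74, -10.57, -15.4, -20.23]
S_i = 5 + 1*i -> [5, 6, 7, 8, 9]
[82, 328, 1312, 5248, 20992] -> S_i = 82*4^i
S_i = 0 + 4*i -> [0, 4, 8, 12, 16]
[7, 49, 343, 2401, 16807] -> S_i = 7*7^i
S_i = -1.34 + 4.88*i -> [-1.34, 3.54, 8.42, 13.3, 18.18]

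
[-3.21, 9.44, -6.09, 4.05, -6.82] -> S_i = Random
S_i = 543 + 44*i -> [543, 587, 631, 675, 719]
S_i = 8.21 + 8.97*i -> [8.21, 17.18, 26.15, 35.12, 44.09]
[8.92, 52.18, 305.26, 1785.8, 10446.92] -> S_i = 8.92*5.85^i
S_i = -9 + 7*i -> [-9, -2, 5, 12, 19]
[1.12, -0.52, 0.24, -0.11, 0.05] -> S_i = 1.12*(-0.46)^i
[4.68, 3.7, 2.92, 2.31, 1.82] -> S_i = 4.68*0.79^i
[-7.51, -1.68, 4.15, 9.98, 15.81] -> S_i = -7.51 + 5.83*i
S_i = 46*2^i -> [46, 92, 184, 368, 736]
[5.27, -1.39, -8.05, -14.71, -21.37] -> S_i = 5.27 + -6.66*i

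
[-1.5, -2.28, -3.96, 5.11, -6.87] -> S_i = Random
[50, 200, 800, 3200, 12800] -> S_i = 50*4^i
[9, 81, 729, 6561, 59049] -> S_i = 9*9^i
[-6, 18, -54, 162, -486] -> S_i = -6*-3^i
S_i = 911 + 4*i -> [911, 915, 919, 923, 927]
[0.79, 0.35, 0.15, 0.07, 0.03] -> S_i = 0.79*0.44^i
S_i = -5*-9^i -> [-5, 45, -405, 3645, -32805]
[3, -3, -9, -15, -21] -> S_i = 3 + -6*i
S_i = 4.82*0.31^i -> [4.82, 1.49, 0.46, 0.14, 0.04]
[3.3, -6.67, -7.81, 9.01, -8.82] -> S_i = Random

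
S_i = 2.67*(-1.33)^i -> [2.67, -3.55, 4.72, -6.28, 8.35]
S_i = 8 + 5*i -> [8, 13, 18, 23, 28]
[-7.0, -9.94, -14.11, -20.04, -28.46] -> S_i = -7.00*1.42^i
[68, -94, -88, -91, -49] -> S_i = Random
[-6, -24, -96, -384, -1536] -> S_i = -6*4^i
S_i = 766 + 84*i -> [766, 850, 934, 1018, 1102]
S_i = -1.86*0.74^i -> [-1.86, -1.38, -1.02, -0.75, -0.56]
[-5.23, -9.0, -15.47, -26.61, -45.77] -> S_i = -5.23*1.72^i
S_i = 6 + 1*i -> [6, 7, 8, 9, 10]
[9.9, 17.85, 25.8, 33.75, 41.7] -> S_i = 9.90 + 7.95*i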